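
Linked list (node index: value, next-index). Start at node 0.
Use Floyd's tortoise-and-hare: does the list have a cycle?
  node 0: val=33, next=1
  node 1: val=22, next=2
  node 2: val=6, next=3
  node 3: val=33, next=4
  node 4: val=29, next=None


Floyd's tortoise (slow, +1) and hare (fast, +2):
  init: slow=0, fast=0
  step 1: slow=1, fast=2
  step 2: slow=2, fast=4
  step 3: fast -> None, no cycle

Cycle: no


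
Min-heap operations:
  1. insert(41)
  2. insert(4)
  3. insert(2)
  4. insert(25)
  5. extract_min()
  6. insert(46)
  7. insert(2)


insert(41) -> [41]
insert(4) -> [4, 41]
insert(2) -> [2, 41, 4]
insert(25) -> [2, 25, 4, 41]
extract_min()->2, [4, 25, 41]
insert(46) -> [4, 25, 41, 46]
insert(2) -> [2, 4, 41, 46, 25]

Final heap: [2, 4, 41, 46, 25]


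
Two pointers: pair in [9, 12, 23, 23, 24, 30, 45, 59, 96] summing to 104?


lo=0(9)+hi=8(96)=105
lo=0(9)+hi=7(59)=68
lo=1(12)+hi=7(59)=71
lo=2(23)+hi=7(59)=82
lo=3(23)+hi=7(59)=82
lo=4(24)+hi=7(59)=83
lo=5(30)+hi=7(59)=89
lo=6(45)+hi=7(59)=104

Yes: 45+59=104


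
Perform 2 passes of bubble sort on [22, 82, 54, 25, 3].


Initial: [22, 82, 54, 25, 3]
Pass 1: [22, 54, 25, 3, 82] (3 swaps)
Pass 2: [22, 25, 3, 54, 82] (2 swaps)

After 2 passes: [22, 25, 3, 54, 82]


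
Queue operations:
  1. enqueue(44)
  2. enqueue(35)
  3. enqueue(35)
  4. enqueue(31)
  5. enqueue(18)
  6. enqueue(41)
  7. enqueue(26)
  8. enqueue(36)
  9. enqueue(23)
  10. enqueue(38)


enqueue(44) -> [44]
enqueue(35) -> [44, 35]
enqueue(35) -> [44, 35, 35]
enqueue(31) -> [44, 35, 35, 31]
enqueue(18) -> [44, 35, 35, 31, 18]
enqueue(41) -> [44, 35, 35, 31, 18, 41]
enqueue(26) -> [44, 35, 35, 31, 18, 41, 26]
enqueue(36) -> [44, 35, 35, 31, 18, 41, 26, 36]
enqueue(23) -> [44, 35, 35, 31, 18, 41, 26, 36, 23]
enqueue(38) -> [44, 35, 35, 31, 18, 41, 26, 36, 23, 38]

Final queue: [44, 35, 35, 31, 18, 41, 26, 36, 23, 38]


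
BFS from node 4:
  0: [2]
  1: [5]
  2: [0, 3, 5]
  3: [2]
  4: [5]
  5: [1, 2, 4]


Visit 4, enqueue [5]
Visit 5, enqueue [1, 2]
Visit 1, enqueue []
Visit 2, enqueue [0, 3]
Visit 0, enqueue []
Visit 3, enqueue []

BFS order: [4, 5, 1, 2, 0, 3]


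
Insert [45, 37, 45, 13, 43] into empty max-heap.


Insert 45: [45]
Insert 37: [45, 37]
Insert 45: [45, 37, 45]
Insert 13: [45, 37, 45, 13]
Insert 43: [45, 43, 45, 13, 37]

Final heap: [45, 43, 45, 13, 37]


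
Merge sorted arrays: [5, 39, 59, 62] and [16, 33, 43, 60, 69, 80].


Take 5 from A
Take 16 from B
Take 33 from B
Take 39 from A
Take 43 from B
Take 59 from A
Take 60 from B
Take 62 from A

Merged: [5, 16, 33, 39, 43, 59, 60, 62, 69, 80]


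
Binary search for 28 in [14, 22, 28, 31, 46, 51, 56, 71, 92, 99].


Step 1: lo=0, hi=9, mid=4, val=46
Step 2: lo=0, hi=3, mid=1, val=22
Step 3: lo=2, hi=3, mid=2, val=28

Found at index 2


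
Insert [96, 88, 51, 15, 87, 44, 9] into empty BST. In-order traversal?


Insert 96: root
Insert 88: L from 96
Insert 51: L from 96 -> L from 88
Insert 15: L from 96 -> L from 88 -> L from 51
Insert 87: L from 96 -> L from 88 -> R from 51
Insert 44: L from 96 -> L from 88 -> L from 51 -> R from 15
Insert 9: L from 96 -> L from 88 -> L from 51 -> L from 15

In-order: [9, 15, 44, 51, 87, 88, 96]


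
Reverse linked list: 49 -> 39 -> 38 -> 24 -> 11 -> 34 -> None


Step 1: curr=49, set curr.next=prev(None) | reversed so far: 49
Step 2: curr=39, set curr.next=prev(49) | reversed so far: 39 -> 49
Step 3: curr=38, set curr.next=prev(39) | reversed so far: 38 -> 39 -> 49
Step 4: curr=24, set curr.next=prev(38) | reversed so far: 24 -> 38 -> 39 -> 49
Step 5: curr=11, set curr.next=prev(24) | reversed so far: 11 -> 24 -> 38 -> 39 -> 49
Step 6: curr=34, set curr.next=prev(11) | reversed so far: 34 -> 11 -> 24 -> 38 -> 39 -> 49

34 -> 11 -> 24 -> 38 -> 39 -> 49 -> None


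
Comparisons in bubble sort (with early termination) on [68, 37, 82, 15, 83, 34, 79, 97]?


Algorithm: bubble sort (with early termination)
Input: [68, 37, 82, 15, 83, 34, 79, 97]
Sorted: [15, 34, 37, 68, 79, 82, 83, 97]

25


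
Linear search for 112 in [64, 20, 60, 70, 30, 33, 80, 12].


i=0: 64!=112
i=1: 20!=112
i=2: 60!=112
i=3: 70!=112
i=4: 30!=112
i=5: 33!=112
i=6: 80!=112
i=7: 12!=112

Not found, 8 comps


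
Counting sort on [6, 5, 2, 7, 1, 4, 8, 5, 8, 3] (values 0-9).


Input: [6, 5, 2, 7, 1, 4, 8, 5, 8, 3]
Counts: [0, 1, 1, 1, 1, 2, 1, 1, 2, 0]

Sorted: [1, 2, 3, 4, 5, 5, 6, 7, 8, 8]


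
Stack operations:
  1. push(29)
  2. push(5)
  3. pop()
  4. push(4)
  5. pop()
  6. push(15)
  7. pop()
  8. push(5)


push(29) -> [29]
push(5) -> [29, 5]
pop()->5, [29]
push(4) -> [29, 4]
pop()->4, [29]
push(15) -> [29, 15]
pop()->15, [29]
push(5) -> [29, 5]

Final stack: [29, 5]


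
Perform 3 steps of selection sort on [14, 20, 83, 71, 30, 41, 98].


Initial: [14, 20, 83, 71, 30, 41, 98]
Step 1: min=14 at 0
  Swap: [14, 20, 83, 71, 30, 41, 98]
Step 2: min=20 at 1
  Swap: [14, 20, 83, 71, 30, 41, 98]
Step 3: min=30 at 4
  Swap: [14, 20, 30, 71, 83, 41, 98]

After 3 steps: [14, 20, 30, 71, 83, 41, 98]


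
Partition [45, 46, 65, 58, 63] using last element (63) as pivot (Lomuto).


Pivot: 63
  45 <= 63: advance i (no swap)
  46 <= 63: advance i (no swap)
  58 <= 63: swap -> [45, 46, 58, 65, 63]
Place pivot at 3: [45, 46, 58, 63, 65]

Partitioned: [45, 46, 58, 63, 65]


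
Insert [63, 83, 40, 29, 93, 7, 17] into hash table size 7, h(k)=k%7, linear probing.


Insert 63: h=0 -> slot 0
Insert 83: h=6 -> slot 6
Insert 40: h=5 -> slot 5
Insert 29: h=1 -> slot 1
Insert 93: h=2 -> slot 2
Insert 7: h=0, 3 probes -> slot 3
Insert 17: h=3, 1 probes -> slot 4

Table: [63, 29, 93, 7, 17, 40, 83]


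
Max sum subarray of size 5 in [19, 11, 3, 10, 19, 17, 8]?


[0:5]: 62
[1:6]: 60
[2:7]: 57

Max: 62 at [0:5]


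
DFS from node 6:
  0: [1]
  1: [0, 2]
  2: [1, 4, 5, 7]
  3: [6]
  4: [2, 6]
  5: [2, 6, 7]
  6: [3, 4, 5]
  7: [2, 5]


Visit 6, push [5, 4, 3]
Visit 3, push []
Visit 4, push [2]
Visit 2, push [7, 5, 1]
Visit 1, push [0]
Visit 0, push []
Visit 5, push [7]
Visit 7, push []

DFS order: [6, 3, 4, 2, 1, 0, 5, 7]


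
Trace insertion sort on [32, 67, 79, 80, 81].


Initial: [32, 67, 79, 80, 81]
Insert 67: [32, 67, 79, 80, 81]
Insert 79: [32, 67, 79, 80, 81]
Insert 80: [32, 67, 79, 80, 81]
Insert 81: [32, 67, 79, 80, 81]

Sorted: [32, 67, 79, 80, 81]


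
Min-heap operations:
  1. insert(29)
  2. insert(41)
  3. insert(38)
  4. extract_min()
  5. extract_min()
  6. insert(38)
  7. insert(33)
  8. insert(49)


insert(29) -> [29]
insert(41) -> [29, 41]
insert(38) -> [29, 41, 38]
extract_min()->29, [38, 41]
extract_min()->38, [41]
insert(38) -> [38, 41]
insert(33) -> [33, 41, 38]
insert(49) -> [33, 41, 38, 49]

Final heap: [33, 41, 38, 49]


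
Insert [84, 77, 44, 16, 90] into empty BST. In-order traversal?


Insert 84: root
Insert 77: L from 84
Insert 44: L from 84 -> L from 77
Insert 16: L from 84 -> L from 77 -> L from 44
Insert 90: R from 84

In-order: [16, 44, 77, 84, 90]


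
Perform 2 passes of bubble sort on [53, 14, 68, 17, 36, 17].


Initial: [53, 14, 68, 17, 36, 17]
Pass 1: [14, 53, 17, 36, 17, 68] (4 swaps)
Pass 2: [14, 17, 36, 17, 53, 68] (3 swaps)

After 2 passes: [14, 17, 36, 17, 53, 68]


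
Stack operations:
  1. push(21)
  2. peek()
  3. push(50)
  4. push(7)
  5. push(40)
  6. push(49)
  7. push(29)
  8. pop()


push(21) -> [21]
peek()->21
push(50) -> [21, 50]
push(7) -> [21, 50, 7]
push(40) -> [21, 50, 7, 40]
push(49) -> [21, 50, 7, 40, 49]
push(29) -> [21, 50, 7, 40, 49, 29]
pop()->29, [21, 50, 7, 40, 49]

Final stack: [21, 50, 7, 40, 49]


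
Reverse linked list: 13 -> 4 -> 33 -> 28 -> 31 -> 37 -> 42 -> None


Step 1: curr=13, set curr.next=prev(None) | reversed so far: 13
Step 2: curr=4, set curr.next=prev(13) | reversed so far: 4 -> 13
Step 3: curr=33, set curr.next=prev(4) | reversed so far: 33 -> 4 -> 13
Step 4: curr=28, set curr.next=prev(33) | reversed so far: 28 -> 33 -> 4 -> 13
Step 5: curr=31, set curr.next=prev(28) | reversed so far: 31 -> 28 -> 33 -> 4 -> 13
Step 6: curr=37, set curr.next=prev(31) | reversed so far: 37 -> 31 -> 28 -> 33 -> 4 -> 13
Step 7: curr=42, set curr.next=prev(37) | reversed so far: 42 -> 37 -> 31 -> 28 -> 33 -> 4 -> 13

42 -> 37 -> 31 -> 28 -> 33 -> 4 -> 13 -> None


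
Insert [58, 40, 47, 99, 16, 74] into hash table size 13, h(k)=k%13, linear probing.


Insert 58: h=6 -> slot 6
Insert 40: h=1 -> slot 1
Insert 47: h=8 -> slot 8
Insert 99: h=8, 1 probes -> slot 9
Insert 16: h=3 -> slot 3
Insert 74: h=9, 1 probes -> slot 10

Table: [None, 40, None, 16, None, None, 58, None, 47, 99, 74, None, None]


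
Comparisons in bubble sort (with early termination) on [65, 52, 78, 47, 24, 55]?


Algorithm: bubble sort (with early termination)
Input: [65, 52, 78, 47, 24, 55]
Sorted: [24, 47, 52, 55, 65, 78]

15


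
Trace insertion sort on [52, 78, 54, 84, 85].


Initial: [52, 78, 54, 84, 85]
Insert 78: [52, 78, 54, 84, 85]
Insert 54: [52, 54, 78, 84, 85]
Insert 84: [52, 54, 78, 84, 85]
Insert 85: [52, 54, 78, 84, 85]

Sorted: [52, 54, 78, 84, 85]


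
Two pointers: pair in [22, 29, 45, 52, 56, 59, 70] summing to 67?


lo=0(22)+hi=6(70)=92
lo=0(22)+hi=5(59)=81
lo=0(22)+hi=4(56)=78
lo=0(22)+hi=3(52)=74
lo=0(22)+hi=2(45)=67

Yes: 22+45=67


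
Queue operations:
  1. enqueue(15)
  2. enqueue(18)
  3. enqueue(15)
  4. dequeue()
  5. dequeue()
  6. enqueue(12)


enqueue(15) -> [15]
enqueue(18) -> [15, 18]
enqueue(15) -> [15, 18, 15]
dequeue()->15, [18, 15]
dequeue()->18, [15]
enqueue(12) -> [15, 12]

Final queue: [15, 12]


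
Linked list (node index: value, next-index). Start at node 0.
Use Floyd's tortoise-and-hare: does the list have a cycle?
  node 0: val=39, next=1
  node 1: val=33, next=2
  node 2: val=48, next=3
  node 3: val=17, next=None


Floyd's tortoise (slow, +1) and hare (fast, +2):
  init: slow=0, fast=0
  step 1: slow=1, fast=2
  step 2: fast 2->3->None, no cycle

Cycle: no


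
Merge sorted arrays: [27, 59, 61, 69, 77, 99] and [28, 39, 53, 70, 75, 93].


Take 27 from A
Take 28 from B
Take 39 from B
Take 53 from B
Take 59 from A
Take 61 from A
Take 69 from A
Take 70 from B
Take 75 from B
Take 77 from A
Take 93 from B

Merged: [27, 28, 39, 53, 59, 61, 69, 70, 75, 77, 93, 99]


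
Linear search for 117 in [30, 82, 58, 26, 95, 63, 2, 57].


i=0: 30!=117
i=1: 82!=117
i=2: 58!=117
i=3: 26!=117
i=4: 95!=117
i=5: 63!=117
i=6: 2!=117
i=7: 57!=117

Not found, 8 comps


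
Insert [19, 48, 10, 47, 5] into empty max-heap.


Insert 19: [19]
Insert 48: [48, 19]
Insert 10: [48, 19, 10]
Insert 47: [48, 47, 10, 19]
Insert 5: [48, 47, 10, 19, 5]

Final heap: [48, 47, 10, 19, 5]


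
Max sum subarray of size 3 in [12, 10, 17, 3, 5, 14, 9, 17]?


[0:3]: 39
[1:4]: 30
[2:5]: 25
[3:6]: 22
[4:7]: 28
[5:8]: 40

Max: 40 at [5:8]


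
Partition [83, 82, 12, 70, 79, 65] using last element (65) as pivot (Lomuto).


Pivot: 65
  12 <= 65: swap -> [12, 82, 83, 70, 79, 65]
Place pivot at 1: [12, 65, 83, 70, 79, 82]

Partitioned: [12, 65, 83, 70, 79, 82]


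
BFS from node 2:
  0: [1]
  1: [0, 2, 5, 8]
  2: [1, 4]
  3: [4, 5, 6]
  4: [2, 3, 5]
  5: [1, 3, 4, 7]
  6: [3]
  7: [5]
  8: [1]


Visit 2, enqueue [1, 4]
Visit 1, enqueue [0, 5, 8]
Visit 4, enqueue [3]
Visit 0, enqueue []
Visit 5, enqueue [7]
Visit 8, enqueue []
Visit 3, enqueue [6]
Visit 7, enqueue []
Visit 6, enqueue []

BFS order: [2, 1, 4, 0, 5, 8, 3, 7, 6]


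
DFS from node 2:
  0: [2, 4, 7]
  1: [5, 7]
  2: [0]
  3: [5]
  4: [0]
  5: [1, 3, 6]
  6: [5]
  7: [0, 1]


Visit 2, push [0]
Visit 0, push [7, 4]
Visit 4, push []
Visit 7, push [1]
Visit 1, push [5]
Visit 5, push [6, 3]
Visit 3, push []
Visit 6, push []

DFS order: [2, 0, 4, 7, 1, 5, 3, 6]


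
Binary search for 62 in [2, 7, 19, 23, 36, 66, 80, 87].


Step 1: lo=0, hi=7, mid=3, val=23
Step 2: lo=4, hi=7, mid=5, val=66
Step 3: lo=4, hi=4, mid=4, val=36

Not found


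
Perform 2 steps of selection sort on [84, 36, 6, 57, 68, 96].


Initial: [84, 36, 6, 57, 68, 96]
Step 1: min=6 at 2
  Swap: [6, 36, 84, 57, 68, 96]
Step 2: min=36 at 1
  Swap: [6, 36, 84, 57, 68, 96]

After 2 steps: [6, 36, 84, 57, 68, 96]


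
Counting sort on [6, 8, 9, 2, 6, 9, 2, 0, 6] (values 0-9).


Input: [6, 8, 9, 2, 6, 9, 2, 0, 6]
Counts: [1, 0, 2, 0, 0, 0, 3, 0, 1, 2]

Sorted: [0, 2, 2, 6, 6, 6, 8, 9, 9]


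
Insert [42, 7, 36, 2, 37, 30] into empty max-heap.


Insert 42: [42]
Insert 7: [42, 7]
Insert 36: [42, 7, 36]
Insert 2: [42, 7, 36, 2]
Insert 37: [42, 37, 36, 2, 7]
Insert 30: [42, 37, 36, 2, 7, 30]

Final heap: [42, 37, 36, 2, 7, 30]


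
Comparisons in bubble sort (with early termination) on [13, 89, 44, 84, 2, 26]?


Algorithm: bubble sort (with early termination)
Input: [13, 89, 44, 84, 2, 26]
Sorted: [2, 13, 26, 44, 84, 89]

15


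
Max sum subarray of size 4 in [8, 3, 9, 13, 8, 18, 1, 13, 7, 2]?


[0:4]: 33
[1:5]: 33
[2:6]: 48
[3:7]: 40
[4:8]: 40
[5:9]: 39
[6:10]: 23

Max: 48 at [2:6]


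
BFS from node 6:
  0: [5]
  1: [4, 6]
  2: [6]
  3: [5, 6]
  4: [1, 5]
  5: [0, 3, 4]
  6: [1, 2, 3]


Visit 6, enqueue [1, 2, 3]
Visit 1, enqueue [4]
Visit 2, enqueue []
Visit 3, enqueue [5]
Visit 4, enqueue []
Visit 5, enqueue [0]
Visit 0, enqueue []

BFS order: [6, 1, 2, 3, 4, 5, 0]


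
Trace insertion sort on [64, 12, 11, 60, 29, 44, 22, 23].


Initial: [64, 12, 11, 60, 29, 44, 22, 23]
Insert 12: [12, 64, 11, 60, 29, 44, 22, 23]
Insert 11: [11, 12, 64, 60, 29, 44, 22, 23]
Insert 60: [11, 12, 60, 64, 29, 44, 22, 23]
Insert 29: [11, 12, 29, 60, 64, 44, 22, 23]
Insert 44: [11, 12, 29, 44, 60, 64, 22, 23]
Insert 22: [11, 12, 22, 29, 44, 60, 64, 23]
Insert 23: [11, 12, 22, 23, 29, 44, 60, 64]

Sorted: [11, 12, 22, 23, 29, 44, 60, 64]


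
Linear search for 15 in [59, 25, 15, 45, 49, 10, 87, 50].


i=0: 59!=15
i=1: 25!=15
i=2: 15==15 found!

Found at 2, 3 comps


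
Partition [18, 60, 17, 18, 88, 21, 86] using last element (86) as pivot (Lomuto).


Pivot: 86
  18 <= 86: advance i (no swap)
  60 <= 86: advance i (no swap)
  17 <= 86: advance i (no swap)
  18 <= 86: advance i (no swap)
  21 <= 86: swap -> [18, 60, 17, 18, 21, 88, 86]
Place pivot at 5: [18, 60, 17, 18, 21, 86, 88]

Partitioned: [18, 60, 17, 18, 21, 86, 88]


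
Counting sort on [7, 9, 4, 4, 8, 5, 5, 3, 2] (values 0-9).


Input: [7, 9, 4, 4, 8, 5, 5, 3, 2]
Counts: [0, 0, 1, 1, 2, 2, 0, 1, 1, 1]

Sorted: [2, 3, 4, 4, 5, 5, 7, 8, 9]


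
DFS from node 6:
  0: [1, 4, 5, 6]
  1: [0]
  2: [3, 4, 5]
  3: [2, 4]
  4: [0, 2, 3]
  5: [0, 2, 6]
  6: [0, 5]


Visit 6, push [5, 0]
Visit 0, push [5, 4, 1]
Visit 1, push []
Visit 4, push [3, 2]
Visit 2, push [5, 3]
Visit 3, push []
Visit 5, push []

DFS order: [6, 0, 1, 4, 2, 3, 5]


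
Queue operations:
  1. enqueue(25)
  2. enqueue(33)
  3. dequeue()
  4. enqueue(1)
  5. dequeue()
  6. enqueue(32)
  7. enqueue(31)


enqueue(25) -> [25]
enqueue(33) -> [25, 33]
dequeue()->25, [33]
enqueue(1) -> [33, 1]
dequeue()->33, [1]
enqueue(32) -> [1, 32]
enqueue(31) -> [1, 32, 31]

Final queue: [1, 32, 31]


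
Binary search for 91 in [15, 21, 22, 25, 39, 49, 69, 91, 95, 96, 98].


Step 1: lo=0, hi=10, mid=5, val=49
Step 2: lo=6, hi=10, mid=8, val=95
Step 3: lo=6, hi=7, mid=6, val=69
Step 4: lo=7, hi=7, mid=7, val=91

Found at index 7


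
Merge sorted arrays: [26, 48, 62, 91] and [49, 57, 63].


Take 26 from A
Take 48 from A
Take 49 from B
Take 57 from B
Take 62 from A
Take 63 from B

Merged: [26, 48, 49, 57, 62, 63, 91]


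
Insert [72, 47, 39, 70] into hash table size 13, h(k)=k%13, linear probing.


Insert 72: h=7 -> slot 7
Insert 47: h=8 -> slot 8
Insert 39: h=0 -> slot 0
Insert 70: h=5 -> slot 5

Table: [39, None, None, None, None, 70, None, 72, 47, None, None, None, None]


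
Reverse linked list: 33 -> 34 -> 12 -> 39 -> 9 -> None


Step 1: curr=33, set curr.next=prev(None) | reversed so far: 33
Step 2: curr=34, set curr.next=prev(33) | reversed so far: 34 -> 33
Step 3: curr=12, set curr.next=prev(34) | reversed so far: 12 -> 34 -> 33
Step 4: curr=39, set curr.next=prev(12) | reversed so far: 39 -> 12 -> 34 -> 33
Step 5: curr=9, set curr.next=prev(39) | reversed so far: 9 -> 39 -> 12 -> 34 -> 33

9 -> 39 -> 12 -> 34 -> 33 -> None


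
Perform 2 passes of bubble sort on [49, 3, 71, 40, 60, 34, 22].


Initial: [49, 3, 71, 40, 60, 34, 22]
Pass 1: [3, 49, 40, 60, 34, 22, 71] (5 swaps)
Pass 2: [3, 40, 49, 34, 22, 60, 71] (3 swaps)

After 2 passes: [3, 40, 49, 34, 22, 60, 71]


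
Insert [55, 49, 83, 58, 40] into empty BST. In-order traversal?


Insert 55: root
Insert 49: L from 55
Insert 83: R from 55
Insert 58: R from 55 -> L from 83
Insert 40: L from 55 -> L from 49

In-order: [40, 49, 55, 58, 83]


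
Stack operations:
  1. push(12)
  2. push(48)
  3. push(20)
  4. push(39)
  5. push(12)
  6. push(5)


push(12) -> [12]
push(48) -> [12, 48]
push(20) -> [12, 48, 20]
push(39) -> [12, 48, 20, 39]
push(12) -> [12, 48, 20, 39, 12]
push(5) -> [12, 48, 20, 39, 12, 5]

Final stack: [12, 48, 20, 39, 12, 5]


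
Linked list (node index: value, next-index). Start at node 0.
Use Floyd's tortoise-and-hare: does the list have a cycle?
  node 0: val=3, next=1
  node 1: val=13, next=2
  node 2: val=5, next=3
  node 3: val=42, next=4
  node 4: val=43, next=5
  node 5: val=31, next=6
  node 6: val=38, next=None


Floyd's tortoise (slow, +1) and hare (fast, +2):
  init: slow=0, fast=0
  step 1: slow=1, fast=2
  step 2: slow=2, fast=4
  step 3: slow=3, fast=6
  step 4: fast -> None, no cycle

Cycle: no


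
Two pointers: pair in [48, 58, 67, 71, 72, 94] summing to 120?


lo=0(48)+hi=5(94)=142
lo=0(48)+hi=4(72)=120

Yes: 48+72=120


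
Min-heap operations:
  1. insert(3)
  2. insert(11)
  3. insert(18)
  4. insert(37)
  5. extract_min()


insert(3) -> [3]
insert(11) -> [3, 11]
insert(18) -> [3, 11, 18]
insert(37) -> [3, 11, 18, 37]
extract_min()->3, [11, 37, 18]

Final heap: [11, 37, 18]


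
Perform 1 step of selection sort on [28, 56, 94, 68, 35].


Initial: [28, 56, 94, 68, 35]
Step 1: min=28 at 0
  Swap: [28, 56, 94, 68, 35]

After 1 step: [28, 56, 94, 68, 35]


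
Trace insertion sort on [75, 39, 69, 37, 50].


Initial: [75, 39, 69, 37, 50]
Insert 39: [39, 75, 69, 37, 50]
Insert 69: [39, 69, 75, 37, 50]
Insert 37: [37, 39, 69, 75, 50]
Insert 50: [37, 39, 50, 69, 75]

Sorted: [37, 39, 50, 69, 75]


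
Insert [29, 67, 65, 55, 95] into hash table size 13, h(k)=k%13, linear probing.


Insert 29: h=3 -> slot 3
Insert 67: h=2 -> slot 2
Insert 65: h=0 -> slot 0
Insert 55: h=3, 1 probes -> slot 4
Insert 95: h=4, 1 probes -> slot 5

Table: [65, None, 67, 29, 55, 95, None, None, None, None, None, None, None]


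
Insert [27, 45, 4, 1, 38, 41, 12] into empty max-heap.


Insert 27: [27]
Insert 45: [45, 27]
Insert 4: [45, 27, 4]
Insert 1: [45, 27, 4, 1]
Insert 38: [45, 38, 4, 1, 27]
Insert 41: [45, 38, 41, 1, 27, 4]
Insert 12: [45, 38, 41, 1, 27, 4, 12]

Final heap: [45, 38, 41, 1, 27, 4, 12]


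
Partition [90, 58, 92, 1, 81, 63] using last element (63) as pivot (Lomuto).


Pivot: 63
  58 <= 63: swap -> [58, 90, 92, 1, 81, 63]
  1 <= 63: swap -> [58, 1, 92, 90, 81, 63]
Place pivot at 2: [58, 1, 63, 90, 81, 92]

Partitioned: [58, 1, 63, 90, 81, 92]


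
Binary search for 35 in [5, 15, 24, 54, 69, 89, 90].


Step 1: lo=0, hi=6, mid=3, val=54
Step 2: lo=0, hi=2, mid=1, val=15
Step 3: lo=2, hi=2, mid=2, val=24

Not found


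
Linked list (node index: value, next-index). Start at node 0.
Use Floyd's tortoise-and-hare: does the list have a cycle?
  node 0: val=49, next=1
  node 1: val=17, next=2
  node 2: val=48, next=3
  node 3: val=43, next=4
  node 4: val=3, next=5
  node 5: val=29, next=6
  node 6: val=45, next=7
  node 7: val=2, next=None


Floyd's tortoise (slow, +1) and hare (fast, +2):
  init: slow=0, fast=0
  step 1: slow=1, fast=2
  step 2: slow=2, fast=4
  step 3: slow=3, fast=6
  step 4: fast 6->7->None, no cycle

Cycle: no


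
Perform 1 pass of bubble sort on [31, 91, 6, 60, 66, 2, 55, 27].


Initial: [31, 91, 6, 60, 66, 2, 55, 27]
Pass 1: [31, 6, 60, 66, 2, 55, 27, 91] (6 swaps)

After 1 pass: [31, 6, 60, 66, 2, 55, 27, 91]


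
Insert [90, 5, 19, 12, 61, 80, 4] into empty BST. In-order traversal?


Insert 90: root
Insert 5: L from 90
Insert 19: L from 90 -> R from 5
Insert 12: L from 90 -> R from 5 -> L from 19
Insert 61: L from 90 -> R from 5 -> R from 19
Insert 80: L from 90 -> R from 5 -> R from 19 -> R from 61
Insert 4: L from 90 -> L from 5

In-order: [4, 5, 12, 19, 61, 80, 90]


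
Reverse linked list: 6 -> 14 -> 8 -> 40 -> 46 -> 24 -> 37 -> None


Step 1: curr=6, set curr.next=prev(None) | reversed so far: 6
Step 2: curr=14, set curr.next=prev(6) | reversed so far: 14 -> 6
Step 3: curr=8, set curr.next=prev(14) | reversed so far: 8 -> 14 -> 6
Step 4: curr=40, set curr.next=prev(8) | reversed so far: 40 -> 8 -> 14 -> 6
Step 5: curr=46, set curr.next=prev(40) | reversed so far: 46 -> 40 -> 8 -> 14 -> 6
Step 6: curr=24, set curr.next=prev(46) | reversed so far: 24 -> 46 -> 40 -> 8 -> 14 -> 6
Step 7: curr=37, set curr.next=prev(24) | reversed so far: 37 -> 24 -> 46 -> 40 -> 8 -> 14 -> 6

37 -> 24 -> 46 -> 40 -> 8 -> 14 -> 6 -> None


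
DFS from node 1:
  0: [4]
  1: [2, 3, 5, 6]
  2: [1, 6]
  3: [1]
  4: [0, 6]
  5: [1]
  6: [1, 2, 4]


Visit 1, push [6, 5, 3, 2]
Visit 2, push [6]
Visit 6, push [4]
Visit 4, push [0]
Visit 0, push []
Visit 3, push []
Visit 5, push []

DFS order: [1, 2, 6, 4, 0, 3, 5]


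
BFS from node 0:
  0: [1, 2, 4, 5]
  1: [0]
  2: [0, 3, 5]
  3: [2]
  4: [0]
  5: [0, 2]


Visit 0, enqueue [1, 2, 4, 5]
Visit 1, enqueue []
Visit 2, enqueue [3]
Visit 4, enqueue []
Visit 5, enqueue []
Visit 3, enqueue []

BFS order: [0, 1, 2, 4, 5, 3]


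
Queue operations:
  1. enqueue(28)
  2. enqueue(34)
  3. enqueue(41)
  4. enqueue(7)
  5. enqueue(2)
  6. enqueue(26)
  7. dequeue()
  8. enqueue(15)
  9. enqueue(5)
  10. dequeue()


enqueue(28) -> [28]
enqueue(34) -> [28, 34]
enqueue(41) -> [28, 34, 41]
enqueue(7) -> [28, 34, 41, 7]
enqueue(2) -> [28, 34, 41, 7, 2]
enqueue(26) -> [28, 34, 41, 7, 2, 26]
dequeue()->28, [34, 41, 7, 2, 26]
enqueue(15) -> [34, 41, 7, 2, 26, 15]
enqueue(5) -> [34, 41, 7, 2, 26, 15, 5]
dequeue()->34, [41, 7, 2, 26, 15, 5]

Final queue: [41, 7, 2, 26, 15, 5]


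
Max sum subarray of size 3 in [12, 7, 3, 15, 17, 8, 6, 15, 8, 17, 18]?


[0:3]: 22
[1:4]: 25
[2:5]: 35
[3:6]: 40
[4:7]: 31
[5:8]: 29
[6:9]: 29
[7:10]: 40
[8:11]: 43

Max: 43 at [8:11]


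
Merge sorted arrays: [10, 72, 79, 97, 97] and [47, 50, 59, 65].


Take 10 from A
Take 47 from B
Take 50 from B
Take 59 from B
Take 65 from B

Merged: [10, 47, 50, 59, 65, 72, 79, 97, 97]


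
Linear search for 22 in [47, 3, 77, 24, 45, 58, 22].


i=0: 47!=22
i=1: 3!=22
i=2: 77!=22
i=3: 24!=22
i=4: 45!=22
i=5: 58!=22
i=6: 22==22 found!

Found at 6, 7 comps


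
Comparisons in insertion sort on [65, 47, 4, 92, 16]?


Algorithm: insertion sort
Input: [65, 47, 4, 92, 16]
Sorted: [4, 16, 47, 65, 92]

8


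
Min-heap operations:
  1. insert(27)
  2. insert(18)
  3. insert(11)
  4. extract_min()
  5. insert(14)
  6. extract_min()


insert(27) -> [27]
insert(18) -> [18, 27]
insert(11) -> [11, 27, 18]
extract_min()->11, [18, 27]
insert(14) -> [14, 27, 18]
extract_min()->14, [18, 27]

Final heap: [18, 27]


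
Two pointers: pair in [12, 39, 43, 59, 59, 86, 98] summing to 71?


lo=0(12)+hi=6(98)=110
lo=0(12)+hi=5(86)=98
lo=0(12)+hi=4(59)=71

Yes: 12+59=71


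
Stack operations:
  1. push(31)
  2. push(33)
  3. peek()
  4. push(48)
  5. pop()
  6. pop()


push(31) -> [31]
push(33) -> [31, 33]
peek()->33
push(48) -> [31, 33, 48]
pop()->48, [31, 33]
pop()->33, [31]

Final stack: [31]


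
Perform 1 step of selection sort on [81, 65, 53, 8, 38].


Initial: [81, 65, 53, 8, 38]
Step 1: min=8 at 3
  Swap: [8, 65, 53, 81, 38]

After 1 step: [8, 65, 53, 81, 38]


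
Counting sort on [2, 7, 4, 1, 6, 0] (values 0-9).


Input: [2, 7, 4, 1, 6, 0]
Counts: [1, 1, 1, 0, 1, 0, 1, 1, 0, 0]

Sorted: [0, 1, 2, 4, 6, 7]


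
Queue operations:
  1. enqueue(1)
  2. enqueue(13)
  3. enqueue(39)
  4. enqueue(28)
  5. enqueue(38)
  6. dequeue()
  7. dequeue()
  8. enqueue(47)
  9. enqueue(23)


enqueue(1) -> [1]
enqueue(13) -> [1, 13]
enqueue(39) -> [1, 13, 39]
enqueue(28) -> [1, 13, 39, 28]
enqueue(38) -> [1, 13, 39, 28, 38]
dequeue()->1, [13, 39, 28, 38]
dequeue()->13, [39, 28, 38]
enqueue(47) -> [39, 28, 38, 47]
enqueue(23) -> [39, 28, 38, 47, 23]

Final queue: [39, 28, 38, 47, 23]


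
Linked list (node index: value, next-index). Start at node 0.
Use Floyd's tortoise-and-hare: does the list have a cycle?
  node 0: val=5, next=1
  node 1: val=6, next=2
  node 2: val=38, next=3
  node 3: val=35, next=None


Floyd's tortoise (slow, +1) and hare (fast, +2):
  init: slow=0, fast=0
  step 1: slow=1, fast=2
  step 2: fast 2->3->None, no cycle

Cycle: no


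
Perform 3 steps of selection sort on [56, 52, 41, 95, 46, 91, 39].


Initial: [56, 52, 41, 95, 46, 91, 39]
Step 1: min=39 at 6
  Swap: [39, 52, 41, 95, 46, 91, 56]
Step 2: min=41 at 2
  Swap: [39, 41, 52, 95, 46, 91, 56]
Step 3: min=46 at 4
  Swap: [39, 41, 46, 95, 52, 91, 56]

After 3 steps: [39, 41, 46, 95, 52, 91, 56]


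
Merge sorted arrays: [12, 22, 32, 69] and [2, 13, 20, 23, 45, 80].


Take 2 from B
Take 12 from A
Take 13 from B
Take 20 from B
Take 22 from A
Take 23 from B
Take 32 from A
Take 45 from B
Take 69 from A

Merged: [2, 12, 13, 20, 22, 23, 32, 45, 69, 80]


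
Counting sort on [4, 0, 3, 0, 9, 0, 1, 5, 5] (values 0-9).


Input: [4, 0, 3, 0, 9, 0, 1, 5, 5]
Counts: [3, 1, 0, 1, 1, 2, 0, 0, 0, 1]

Sorted: [0, 0, 0, 1, 3, 4, 5, 5, 9]


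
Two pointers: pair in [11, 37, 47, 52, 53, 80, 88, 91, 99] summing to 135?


lo=0(11)+hi=8(99)=110
lo=1(37)+hi=8(99)=136
lo=1(37)+hi=7(91)=128
lo=2(47)+hi=7(91)=138
lo=2(47)+hi=6(88)=135

Yes: 47+88=135


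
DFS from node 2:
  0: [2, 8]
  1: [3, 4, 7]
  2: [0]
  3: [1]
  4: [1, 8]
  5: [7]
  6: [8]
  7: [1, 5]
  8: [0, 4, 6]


Visit 2, push [0]
Visit 0, push [8]
Visit 8, push [6, 4]
Visit 4, push [1]
Visit 1, push [7, 3]
Visit 3, push []
Visit 7, push [5]
Visit 5, push []
Visit 6, push []

DFS order: [2, 0, 8, 4, 1, 3, 7, 5, 6]


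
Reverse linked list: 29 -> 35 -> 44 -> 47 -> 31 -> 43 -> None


Step 1: curr=29, set curr.next=prev(None) | reversed so far: 29
Step 2: curr=35, set curr.next=prev(29) | reversed so far: 35 -> 29
Step 3: curr=44, set curr.next=prev(35) | reversed so far: 44 -> 35 -> 29
Step 4: curr=47, set curr.next=prev(44) | reversed so far: 47 -> 44 -> 35 -> 29
Step 5: curr=31, set curr.next=prev(47) | reversed so far: 31 -> 47 -> 44 -> 35 -> 29
Step 6: curr=43, set curr.next=prev(31) | reversed so far: 43 -> 31 -> 47 -> 44 -> 35 -> 29

43 -> 31 -> 47 -> 44 -> 35 -> 29 -> None


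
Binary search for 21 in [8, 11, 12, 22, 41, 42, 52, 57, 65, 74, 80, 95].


Step 1: lo=0, hi=11, mid=5, val=42
Step 2: lo=0, hi=4, mid=2, val=12
Step 3: lo=3, hi=4, mid=3, val=22

Not found


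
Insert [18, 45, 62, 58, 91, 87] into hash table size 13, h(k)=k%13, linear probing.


Insert 18: h=5 -> slot 5
Insert 45: h=6 -> slot 6
Insert 62: h=10 -> slot 10
Insert 58: h=6, 1 probes -> slot 7
Insert 91: h=0 -> slot 0
Insert 87: h=9 -> slot 9

Table: [91, None, None, None, None, 18, 45, 58, None, 87, 62, None, None]


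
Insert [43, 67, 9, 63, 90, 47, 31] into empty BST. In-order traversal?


Insert 43: root
Insert 67: R from 43
Insert 9: L from 43
Insert 63: R from 43 -> L from 67
Insert 90: R from 43 -> R from 67
Insert 47: R from 43 -> L from 67 -> L from 63
Insert 31: L from 43 -> R from 9

In-order: [9, 31, 43, 47, 63, 67, 90]


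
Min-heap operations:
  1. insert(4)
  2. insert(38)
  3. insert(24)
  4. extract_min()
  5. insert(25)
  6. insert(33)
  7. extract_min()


insert(4) -> [4]
insert(38) -> [4, 38]
insert(24) -> [4, 38, 24]
extract_min()->4, [24, 38]
insert(25) -> [24, 38, 25]
insert(33) -> [24, 33, 25, 38]
extract_min()->24, [25, 33, 38]

Final heap: [25, 33, 38]


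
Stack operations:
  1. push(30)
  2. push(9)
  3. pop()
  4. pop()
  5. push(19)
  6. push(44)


push(30) -> [30]
push(9) -> [30, 9]
pop()->9, [30]
pop()->30, []
push(19) -> [19]
push(44) -> [19, 44]

Final stack: [19, 44]


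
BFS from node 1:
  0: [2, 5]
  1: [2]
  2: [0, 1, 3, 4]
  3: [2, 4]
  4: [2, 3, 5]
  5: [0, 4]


Visit 1, enqueue [2]
Visit 2, enqueue [0, 3, 4]
Visit 0, enqueue [5]
Visit 3, enqueue []
Visit 4, enqueue []
Visit 5, enqueue []

BFS order: [1, 2, 0, 3, 4, 5]


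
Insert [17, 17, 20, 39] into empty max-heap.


Insert 17: [17]
Insert 17: [17, 17]
Insert 20: [20, 17, 17]
Insert 39: [39, 20, 17, 17]

Final heap: [39, 20, 17, 17]


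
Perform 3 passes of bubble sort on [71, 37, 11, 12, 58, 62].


Initial: [71, 37, 11, 12, 58, 62]
Pass 1: [37, 11, 12, 58, 62, 71] (5 swaps)
Pass 2: [11, 12, 37, 58, 62, 71] (2 swaps)
Pass 3: [11, 12, 37, 58, 62, 71] (0 swaps)

After 3 passes: [11, 12, 37, 58, 62, 71]


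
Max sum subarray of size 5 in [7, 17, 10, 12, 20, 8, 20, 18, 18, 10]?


[0:5]: 66
[1:6]: 67
[2:7]: 70
[3:8]: 78
[4:9]: 84
[5:10]: 74

Max: 84 at [4:9]


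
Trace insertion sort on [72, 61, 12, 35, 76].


Initial: [72, 61, 12, 35, 76]
Insert 61: [61, 72, 12, 35, 76]
Insert 12: [12, 61, 72, 35, 76]
Insert 35: [12, 35, 61, 72, 76]
Insert 76: [12, 35, 61, 72, 76]

Sorted: [12, 35, 61, 72, 76]


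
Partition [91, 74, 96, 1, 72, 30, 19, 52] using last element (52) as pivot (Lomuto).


Pivot: 52
  1 <= 52: swap -> [1, 74, 96, 91, 72, 30, 19, 52]
  30 <= 52: swap -> [1, 30, 96, 91, 72, 74, 19, 52]
  19 <= 52: swap -> [1, 30, 19, 91, 72, 74, 96, 52]
Place pivot at 3: [1, 30, 19, 52, 72, 74, 96, 91]

Partitioned: [1, 30, 19, 52, 72, 74, 96, 91]


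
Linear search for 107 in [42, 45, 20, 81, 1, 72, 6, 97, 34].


i=0: 42!=107
i=1: 45!=107
i=2: 20!=107
i=3: 81!=107
i=4: 1!=107
i=5: 72!=107
i=6: 6!=107
i=7: 97!=107
i=8: 34!=107

Not found, 9 comps


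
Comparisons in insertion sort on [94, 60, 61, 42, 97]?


Algorithm: insertion sort
Input: [94, 60, 61, 42, 97]
Sorted: [42, 60, 61, 94, 97]

7


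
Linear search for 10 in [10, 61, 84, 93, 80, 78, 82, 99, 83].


i=0: 10==10 found!

Found at 0, 1 comps


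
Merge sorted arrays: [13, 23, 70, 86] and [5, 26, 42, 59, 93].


Take 5 from B
Take 13 from A
Take 23 from A
Take 26 from B
Take 42 from B
Take 59 from B
Take 70 from A
Take 86 from A

Merged: [5, 13, 23, 26, 42, 59, 70, 86, 93]


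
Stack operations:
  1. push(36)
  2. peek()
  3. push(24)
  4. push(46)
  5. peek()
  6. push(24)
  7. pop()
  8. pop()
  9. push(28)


push(36) -> [36]
peek()->36
push(24) -> [36, 24]
push(46) -> [36, 24, 46]
peek()->46
push(24) -> [36, 24, 46, 24]
pop()->24, [36, 24, 46]
pop()->46, [36, 24]
push(28) -> [36, 24, 28]

Final stack: [36, 24, 28]


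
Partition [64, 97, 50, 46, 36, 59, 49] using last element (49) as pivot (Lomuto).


Pivot: 49
  46 <= 49: swap -> [46, 97, 50, 64, 36, 59, 49]
  36 <= 49: swap -> [46, 36, 50, 64, 97, 59, 49]
Place pivot at 2: [46, 36, 49, 64, 97, 59, 50]

Partitioned: [46, 36, 49, 64, 97, 59, 50]


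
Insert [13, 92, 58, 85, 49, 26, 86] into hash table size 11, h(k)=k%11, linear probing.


Insert 13: h=2 -> slot 2
Insert 92: h=4 -> slot 4
Insert 58: h=3 -> slot 3
Insert 85: h=8 -> slot 8
Insert 49: h=5 -> slot 5
Insert 26: h=4, 2 probes -> slot 6
Insert 86: h=9 -> slot 9

Table: [None, None, 13, 58, 92, 49, 26, None, 85, 86, None]


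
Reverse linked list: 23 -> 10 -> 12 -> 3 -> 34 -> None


Step 1: curr=23, set curr.next=prev(None) | reversed so far: 23
Step 2: curr=10, set curr.next=prev(23) | reversed so far: 10 -> 23
Step 3: curr=12, set curr.next=prev(10) | reversed so far: 12 -> 10 -> 23
Step 4: curr=3, set curr.next=prev(12) | reversed so far: 3 -> 12 -> 10 -> 23
Step 5: curr=34, set curr.next=prev(3) | reversed so far: 34 -> 3 -> 12 -> 10 -> 23

34 -> 3 -> 12 -> 10 -> 23 -> None


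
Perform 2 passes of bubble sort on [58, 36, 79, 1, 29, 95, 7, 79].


Initial: [58, 36, 79, 1, 29, 95, 7, 79]
Pass 1: [36, 58, 1, 29, 79, 7, 79, 95] (5 swaps)
Pass 2: [36, 1, 29, 58, 7, 79, 79, 95] (3 swaps)

After 2 passes: [36, 1, 29, 58, 7, 79, 79, 95]


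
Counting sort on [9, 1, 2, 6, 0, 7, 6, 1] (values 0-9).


Input: [9, 1, 2, 6, 0, 7, 6, 1]
Counts: [1, 2, 1, 0, 0, 0, 2, 1, 0, 1]

Sorted: [0, 1, 1, 2, 6, 6, 7, 9]


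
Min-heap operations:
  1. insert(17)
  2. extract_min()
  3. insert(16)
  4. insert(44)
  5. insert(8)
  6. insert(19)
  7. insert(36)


insert(17) -> [17]
extract_min()->17, []
insert(16) -> [16]
insert(44) -> [16, 44]
insert(8) -> [8, 44, 16]
insert(19) -> [8, 19, 16, 44]
insert(36) -> [8, 19, 16, 44, 36]

Final heap: [8, 19, 16, 44, 36]


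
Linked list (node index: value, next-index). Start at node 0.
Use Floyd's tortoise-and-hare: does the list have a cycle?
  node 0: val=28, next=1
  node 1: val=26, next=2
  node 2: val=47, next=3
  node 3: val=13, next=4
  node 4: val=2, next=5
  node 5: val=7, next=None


Floyd's tortoise (slow, +1) and hare (fast, +2):
  init: slow=0, fast=0
  step 1: slow=1, fast=2
  step 2: slow=2, fast=4
  step 3: fast 4->5->None, no cycle

Cycle: no


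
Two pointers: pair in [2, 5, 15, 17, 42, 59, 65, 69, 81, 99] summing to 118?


lo=0(2)+hi=9(99)=101
lo=1(5)+hi=9(99)=104
lo=2(15)+hi=9(99)=114
lo=3(17)+hi=9(99)=116
lo=4(42)+hi=9(99)=141
lo=4(42)+hi=8(81)=123
lo=4(42)+hi=7(69)=111
lo=5(59)+hi=7(69)=128
lo=5(59)+hi=6(65)=124

No pair found


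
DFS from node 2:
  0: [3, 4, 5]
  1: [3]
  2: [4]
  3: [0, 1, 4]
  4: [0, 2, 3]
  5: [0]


Visit 2, push [4]
Visit 4, push [3, 0]
Visit 0, push [5, 3]
Visit 3, push [1]
Visit 1, push []
Visit 5, push []

DFS order: [2, 4, 0, 3, 1, 5]


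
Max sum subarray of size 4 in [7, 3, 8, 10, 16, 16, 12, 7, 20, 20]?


[0:4]: 28
[1:5]: 37
[2:6]: 50
[3:7]: 54
[4:8]: 51
[5:9]: 55
[6:10]: 59

Max: 59 at [6:10]


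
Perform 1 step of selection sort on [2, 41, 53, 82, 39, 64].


Initial: [2, 41, 53, 82, 39, 64]
Step 1: min=2 at 0
  Swap: [2, 41, 53, 82, 39, 64]

After 1 step: [2, 41, 53, 82, 39, 64]


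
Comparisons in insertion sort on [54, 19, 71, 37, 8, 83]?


Algorithm: insertion sort
Input: [54, 19, 71, 37, 8, 83]
Sorted: [8, 19, 37, 54, 71, 83]

10


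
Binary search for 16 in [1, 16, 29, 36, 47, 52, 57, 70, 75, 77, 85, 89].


Step 1: lo=0, hi=11, mid=5, val=52
Step 2: lo=0, hi=4, mid=2, val=29
Step 3: lo=0, hi=1, mid=0, val=1
Step 4: lo=1, hi=1, mid=1, val=16

Found at index 1


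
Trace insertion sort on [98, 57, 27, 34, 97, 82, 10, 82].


Initial: [98, 57, 27, 34, 97, 82, 10, 82]
Insert 57: [57, 98, 27, 34, 97, 82, 10, 82]
Insert 27: [27, 57, 98, 34, 97, 82, 10, 82]
Insert 34: [27, 34, 57, 98, 97, 82, 10, 82]
Insert 97: [27, 34, 57, 97, 98, 82, 10, 82]
Insert 82: [27, 34, 57, 82, 97, 98, 10, 82]
Insert 10: [10, 27, 34, 57, 82, 97, 98, 82]
Insert 82: [10, 27, 34, 57, 82, 82, 97, 98]

Sorted: [10, 27, 34, 57, 82, 82, 97, 98]


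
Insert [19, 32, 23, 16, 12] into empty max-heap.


Insert 19: [19]
Insert 32: [32, 19]
Insert 23: [32, 19, 23]
Insert 16: [32, 19, 23, 16]
Insert 12: [32, 19, 23, 16, 12]

Final heap: [32, 19, 23, 16, 12]


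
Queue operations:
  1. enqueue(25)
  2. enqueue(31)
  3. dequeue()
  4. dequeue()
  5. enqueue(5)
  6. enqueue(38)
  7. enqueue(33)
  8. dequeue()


enqueue(25) -> [25]
enqueue(31) -> [25, 31]
dequeue()->25, [31]
dequeue()->31, []
enqueue(5) -> [5]
enqueue(38) -> [5, 38]
enqueue(33) -> [5, 38, 33]
dequeue()->5, [38, 33]

Final queue: [38, 33]


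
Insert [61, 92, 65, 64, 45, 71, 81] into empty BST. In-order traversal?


Insert 61: root
Insert 92: R from 61
Insert 65: R from 61 -> L from 92
Insert 64: R from 61 -> L from 92 -> L from 65
Insert 45: L from 61
Insert 71: R from 61 -> L from 92 -> R from 65
Insert 81: R from 61 -> L from 92 -> R from 65 -> R from 71

In-order: [45, 61, 64, 65, 71, 81, 92]


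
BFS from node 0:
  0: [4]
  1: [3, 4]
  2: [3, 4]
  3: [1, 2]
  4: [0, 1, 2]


Visit 0, enqueue [4]
Visit 4, enqueue [1, 2]
Visit 1, enqueue [3]
Visit 2, enqueue []
Visit 3, enqueue []

BFS order: [0, 4, 1, 2, 3]


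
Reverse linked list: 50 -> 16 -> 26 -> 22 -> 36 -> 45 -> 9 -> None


Step 1: curr=50, set curr.next=prev(None) | reversed so far: 50
Step 2: curr=16, set curr.next=prev(50) | reversed so far: 16 -> 50
Step 3: curr=26, set curr.next=prev(16) | reversed so far: 26 -> 16 -> 50
Step 4: curr=22, set curr.next=prev(26) | reversed so far: 22 -> 26 -> 16 -> 50
Step 5: curr=36, set curr.next=prev(22) | reversed so far: 36 -> 22 -> 26 -> 16 -> 50
Step 6: curr=45, set curr.next=prev(36) | reversed so far: 45 -> 36 -> 22 -> 26 -> 16 -> 50
Step 7: curr=9, set curr.next=prev(45) | reversed so far: 9 -> 45 -> 36 -> 22 -> 26 -> 16 -> 50

9 -> 45 -> 36 -> 22 -> 26 -> 16 -> 50 -> None


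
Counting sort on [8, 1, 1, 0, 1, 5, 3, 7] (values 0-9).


Input: [8, 1, 1, 0, 1, 5, 3, 7]
Counts: [1, 3, 0, 1, 0, 1, 0, 1, 1, 0]

Sorted: [0, 1, 1, 1, 3, 5, 7, 8]


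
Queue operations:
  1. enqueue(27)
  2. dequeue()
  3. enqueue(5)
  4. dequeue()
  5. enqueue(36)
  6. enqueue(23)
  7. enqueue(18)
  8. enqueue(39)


enqueue(27) -> [27]
dequeue()->27, []
enqueue(5) -> [5]
dequeue()->5, []
enqueue(36) -> [36]
enqueue(23) -> [36, 23]
enqueue(18) -> [36, 23, 18]
enqueue(39) -> [36, 23, 18, 39]

Final queue: [36, 23, 18, 39]


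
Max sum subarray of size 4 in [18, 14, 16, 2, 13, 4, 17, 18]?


[0:4]: 50
[1:5]: 45
[2:6]: 35
[3:7]: 36
[4:8]: 52

Max: 52 at [4:8]


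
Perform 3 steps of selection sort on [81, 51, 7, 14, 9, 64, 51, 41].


Initial: [81, 51, 7, 14, 9, 64, 51, 41]
Step 1: min=7 at 2
  Swap: [7, 51, 81, 14, 9, 64, 51, 41]
Step 2: min=9 at 4
  Swap: [7, 9, 81, 14, 51, 64, 51, 41]
Step 3: min=14 at 3
  Swap: [7, 9, 14, 81, 51, 64, 51, 41]

After 3 steps: [7, 9, 14, 81, 51, 64, 51, 41]


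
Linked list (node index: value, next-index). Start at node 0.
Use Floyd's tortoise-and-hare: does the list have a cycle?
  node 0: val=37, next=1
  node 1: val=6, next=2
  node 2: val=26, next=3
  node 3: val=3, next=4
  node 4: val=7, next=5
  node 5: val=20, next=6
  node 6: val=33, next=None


Floyd's tortoise (slow, +1) and hare (fast, +2):
  init: slow=0, fast=0
  step 1: slow=1, fast=2
  step 2: slow=2, fast=4
  step 3: slow=3, fast=6
  step 4: fast -> None, no cycle

Cycle: no


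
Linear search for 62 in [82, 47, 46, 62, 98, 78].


i=0: 82!=62
i=1: 47!=62
i=2: 46!=62
i=3: 62==62 found!

Found at 3, 4 comps


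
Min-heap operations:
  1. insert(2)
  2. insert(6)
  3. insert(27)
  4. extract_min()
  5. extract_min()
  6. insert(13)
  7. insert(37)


insert(2) -> [2]
insert(6) -> [2, 6]
insert(27) -> [2, 6, 27]
extract_min()->2, [6, 27]
extract_min()->6, [27]
insert(13) -> [13, 27]
insert(37) -> [13, 27, 37]

Final heap: [13, 27, 37]


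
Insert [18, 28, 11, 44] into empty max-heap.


Insert 18: [18]
Insert 28: [28, 18]
Insert 11: [28, 18, 11]
Insert 44: [44, 28, 11, 18]

Final heap: [44, 28, 11, 18]


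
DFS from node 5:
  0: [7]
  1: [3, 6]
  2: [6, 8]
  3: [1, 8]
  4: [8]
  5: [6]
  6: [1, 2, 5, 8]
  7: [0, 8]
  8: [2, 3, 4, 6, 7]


Visit 5, push [6]
Visit 6, push [8, 2, 1]
Visit 1, push [3]
Visit 3, push [8]
Visit 8, push [7, 4, 2]
Visit 2, push []
Visit 4, push []
Visit 7, push [0]
Visit 0, push []

DFS order: [5, 6, 1, 3, 8, 2, 4, 7, 0]


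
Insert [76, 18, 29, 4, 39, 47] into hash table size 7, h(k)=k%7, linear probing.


Insert 76: h=6 -> slot 6
Insert 18: h=4 -> slot 4
Insert 29: h=1 -> slot 1
Insert 4: h=4, 1 probes -> slot 5
Insert 39: h=4, 3 probes -> slot 0
Insert 47: h=5, 4 probes -> slot 2

Table: [39, 29, 47, None, 18, 4, 76]


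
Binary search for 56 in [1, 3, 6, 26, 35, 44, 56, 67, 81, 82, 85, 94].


Step 1: lo=0, hi=11, mid=5, val=44
Step 2: lo=6, hi=11, mid=8, val=81
Step 3: lo=6, hi=7, mid=6, val=56

Found at index 6


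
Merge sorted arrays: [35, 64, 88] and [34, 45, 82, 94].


Take 34 from B
Take 35 from A
Take 45 from B
Take 64 from A
Take 82 from B
Take 88 from A

Merged: [34, 35, 45, 64, 82, 88, 94]
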